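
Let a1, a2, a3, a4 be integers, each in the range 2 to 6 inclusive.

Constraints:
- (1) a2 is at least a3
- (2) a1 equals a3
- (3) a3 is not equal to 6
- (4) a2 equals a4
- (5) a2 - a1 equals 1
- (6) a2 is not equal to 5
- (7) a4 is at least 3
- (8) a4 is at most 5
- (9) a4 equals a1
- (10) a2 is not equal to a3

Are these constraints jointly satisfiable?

From constraints 2, 4, and 9, a2 = a4 = a1 = a3, so a2 = a3. But constraint 10 says a2 ≠ a3. Contradiction.

Unsatisfiable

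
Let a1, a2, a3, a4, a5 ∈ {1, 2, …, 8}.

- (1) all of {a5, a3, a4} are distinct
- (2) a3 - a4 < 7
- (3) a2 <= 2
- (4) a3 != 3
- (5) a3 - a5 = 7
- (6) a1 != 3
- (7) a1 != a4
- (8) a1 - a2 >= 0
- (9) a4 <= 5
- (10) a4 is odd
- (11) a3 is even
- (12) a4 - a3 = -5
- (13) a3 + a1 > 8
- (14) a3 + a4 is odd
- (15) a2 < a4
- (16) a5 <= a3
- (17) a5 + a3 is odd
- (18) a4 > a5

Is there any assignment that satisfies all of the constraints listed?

Satisfiable

The assignment a1 = 1, a2 = 1, a3 = 8, a4 = 3, a5 = 1 works:
  constraint 2 holds since a3 - a4 = 5.
  constraint 5 holds since a3 - a5 = 7.
The rest check out directly.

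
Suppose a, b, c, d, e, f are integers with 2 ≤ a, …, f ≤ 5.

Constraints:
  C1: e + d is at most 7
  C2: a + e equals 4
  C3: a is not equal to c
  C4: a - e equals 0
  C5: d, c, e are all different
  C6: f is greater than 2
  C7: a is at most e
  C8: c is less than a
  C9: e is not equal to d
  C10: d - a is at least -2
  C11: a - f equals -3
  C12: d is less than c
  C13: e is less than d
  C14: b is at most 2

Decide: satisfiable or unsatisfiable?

Unsatisfiable

Constraints 7, 8, 12, and 13 give a ≤ e, e < d, d < c, c < a. Chaining: a ≤ e < d < c < a, which forces a < a — impossible.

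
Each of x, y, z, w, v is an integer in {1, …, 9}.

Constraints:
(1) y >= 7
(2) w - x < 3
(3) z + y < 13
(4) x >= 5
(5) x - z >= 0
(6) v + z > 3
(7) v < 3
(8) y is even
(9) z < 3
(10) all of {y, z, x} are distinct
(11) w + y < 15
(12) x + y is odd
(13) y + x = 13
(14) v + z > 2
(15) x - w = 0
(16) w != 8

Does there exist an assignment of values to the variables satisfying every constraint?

One satisfying assignment is x = 5, y = 8, z = 2, w = 5, v = 2.
For the less obvious constraints — constraint 2: w - x = 0; constraint 3: z + y = 10; constraint 5: x - z = 3 — and the others hold by inspection.

Satisfiable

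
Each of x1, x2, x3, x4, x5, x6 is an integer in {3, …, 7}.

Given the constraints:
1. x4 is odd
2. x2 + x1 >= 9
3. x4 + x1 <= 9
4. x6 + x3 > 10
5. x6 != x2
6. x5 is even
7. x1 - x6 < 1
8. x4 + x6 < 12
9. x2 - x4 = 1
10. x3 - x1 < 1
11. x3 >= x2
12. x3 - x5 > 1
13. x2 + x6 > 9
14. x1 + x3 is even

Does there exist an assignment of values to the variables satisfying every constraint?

Satisfiable

The assignment x1 = 6, x2 = 4, x3 = 6, x4 = 3, x5 = 4, x6 = 6 works:
  constraint 2 holds since x2 + x1 = 10.
  constraint 3 holds since x4 + x1 = 9.
  constraint 4 holds since x6 + x3 = 12.
The rest check out directly.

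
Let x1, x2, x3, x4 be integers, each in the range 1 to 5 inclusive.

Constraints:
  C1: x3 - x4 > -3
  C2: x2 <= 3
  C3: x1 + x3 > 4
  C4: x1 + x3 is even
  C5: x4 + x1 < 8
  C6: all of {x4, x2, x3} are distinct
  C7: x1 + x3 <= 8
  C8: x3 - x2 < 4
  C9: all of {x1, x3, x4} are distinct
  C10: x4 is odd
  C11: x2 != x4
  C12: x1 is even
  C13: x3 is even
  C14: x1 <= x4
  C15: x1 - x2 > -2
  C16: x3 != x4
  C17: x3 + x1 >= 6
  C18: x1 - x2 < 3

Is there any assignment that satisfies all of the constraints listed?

One satisfying assignment is x1 = 2, x2 = 2, x3 = 4, x4 = 5.
For the less obvious constraints — constraint 1: x3 - x4 = -1; constraint 3: x1 + x3 = 6; constraint 5: x4 + x1 = 7 — and the others hold by inspection.

Satisfiable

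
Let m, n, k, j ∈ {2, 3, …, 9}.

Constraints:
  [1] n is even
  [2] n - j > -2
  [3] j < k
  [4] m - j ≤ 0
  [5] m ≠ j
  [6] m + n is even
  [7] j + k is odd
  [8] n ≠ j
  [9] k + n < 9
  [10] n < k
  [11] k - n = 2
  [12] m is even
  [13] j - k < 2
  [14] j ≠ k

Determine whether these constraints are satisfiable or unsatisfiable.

Satisfiable

One satisfying assignment is m = 2, n = 2, k = 4, j = 3.
For the less obvious constraints — constraint 2: n - j = -1; constraint 4: m - j = -1; constraint 9: k + n = 6 — and the others hold by inspection.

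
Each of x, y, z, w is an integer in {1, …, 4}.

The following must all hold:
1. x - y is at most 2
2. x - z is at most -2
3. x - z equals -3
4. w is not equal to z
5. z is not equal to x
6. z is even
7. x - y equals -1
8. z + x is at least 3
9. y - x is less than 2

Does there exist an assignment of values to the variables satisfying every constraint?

Setting (x, y, z, w) = (1, 2, 4, 2) satisfies everything: constraint 1: x - y = -1; constraint 2: x - z = -3, and the others follow.

Satisfiable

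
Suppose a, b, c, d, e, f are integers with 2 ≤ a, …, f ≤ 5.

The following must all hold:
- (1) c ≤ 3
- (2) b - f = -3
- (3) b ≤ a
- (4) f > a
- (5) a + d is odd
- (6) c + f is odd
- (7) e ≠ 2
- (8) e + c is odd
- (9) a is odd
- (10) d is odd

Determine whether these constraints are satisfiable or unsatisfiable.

Constraint 9 makes a odd and constraint 10 makes d odd, so a + d must be even. Constraint 5 says a + d is odd — contradiction.

Unsatisfiable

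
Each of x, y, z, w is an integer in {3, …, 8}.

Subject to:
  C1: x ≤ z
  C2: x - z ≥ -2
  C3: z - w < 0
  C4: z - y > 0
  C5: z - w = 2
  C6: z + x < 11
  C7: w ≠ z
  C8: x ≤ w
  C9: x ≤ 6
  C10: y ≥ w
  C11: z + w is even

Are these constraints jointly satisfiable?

Constraints 3, 4, and 10 give w ≤ y, y < z, z < w. Chaining: w ≤ y < z < w, which forces w < w — impossible.

Unsatisfiable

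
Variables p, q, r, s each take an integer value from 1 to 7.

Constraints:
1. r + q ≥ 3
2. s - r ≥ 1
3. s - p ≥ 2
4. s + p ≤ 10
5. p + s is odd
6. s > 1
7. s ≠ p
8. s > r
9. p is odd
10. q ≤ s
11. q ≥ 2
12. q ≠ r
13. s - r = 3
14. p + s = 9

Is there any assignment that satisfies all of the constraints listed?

Satisfiable

Try p = 3, q = 2, r = 3, s = 6.
Check constraint 1: r + q = 5; constraint 2: s - r = 3; constraint 3: s - p = 3. The remaining constraints are straightforward to verify.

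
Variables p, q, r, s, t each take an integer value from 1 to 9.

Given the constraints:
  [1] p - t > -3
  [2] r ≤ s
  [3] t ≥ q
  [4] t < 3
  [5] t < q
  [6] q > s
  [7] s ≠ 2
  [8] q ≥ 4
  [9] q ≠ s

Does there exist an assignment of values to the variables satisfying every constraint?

From constraints 3 and 8: t ≥ q and q ≥ 4, so t ≥ 4. From constraint 4: t ≤ 2. But 2 < 4, so no value of t works.

Unsatisfiable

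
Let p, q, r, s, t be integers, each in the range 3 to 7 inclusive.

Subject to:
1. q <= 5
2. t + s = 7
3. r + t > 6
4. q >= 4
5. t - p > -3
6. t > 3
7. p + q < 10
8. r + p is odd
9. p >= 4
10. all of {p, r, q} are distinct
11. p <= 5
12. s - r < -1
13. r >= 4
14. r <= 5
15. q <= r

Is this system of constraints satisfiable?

Constraints 1, 4, 9, 11, 13, and 14 confine each of p, r, q to the 2 values {4, 5}.
Constraint 10 requires all 3 of them to be distinct, but only 2 values are available — impossible by the pigeonhole principle.

Unsatisfiable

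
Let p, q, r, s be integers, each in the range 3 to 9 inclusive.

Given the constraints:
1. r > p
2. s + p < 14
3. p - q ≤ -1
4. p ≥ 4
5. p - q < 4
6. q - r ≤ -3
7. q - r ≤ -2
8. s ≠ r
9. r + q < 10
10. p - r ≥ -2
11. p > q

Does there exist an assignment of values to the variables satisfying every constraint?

Unsatisfiable

Constraints 3, 6, and 10 give q − p ≥ 1, p − r ≥ -2, r − q ≥ 3.
Adding all 3 inequalities: the left sides telescope to 0, and the right sides sum to 1 + (-2) + 3 = 2. So 0 ≥ 2, which is false.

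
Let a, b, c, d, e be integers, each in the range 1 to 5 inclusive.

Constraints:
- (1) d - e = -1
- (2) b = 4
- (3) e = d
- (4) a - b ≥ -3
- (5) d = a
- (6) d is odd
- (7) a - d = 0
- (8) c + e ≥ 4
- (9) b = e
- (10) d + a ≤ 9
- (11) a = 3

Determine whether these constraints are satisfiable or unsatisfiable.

Constraint 2 fixes b = 4 and constraint 11 fixes a = 3. Constraints 3, 5, and 9 give b = e = d = a, so b = a. But 4 ≠ 3 — contradiction.

Unsatisfiable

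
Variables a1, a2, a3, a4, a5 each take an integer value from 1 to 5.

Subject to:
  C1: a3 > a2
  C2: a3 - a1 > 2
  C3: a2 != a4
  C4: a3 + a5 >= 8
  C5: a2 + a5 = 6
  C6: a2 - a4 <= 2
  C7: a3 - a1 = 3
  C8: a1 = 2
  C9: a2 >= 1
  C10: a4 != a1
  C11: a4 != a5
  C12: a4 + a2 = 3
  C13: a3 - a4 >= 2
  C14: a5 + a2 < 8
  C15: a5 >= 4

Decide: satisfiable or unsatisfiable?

The assignment a1 = 2, a2 = 2, a3 = 5, a4 = 1, a5 = 4 works:
  constraint 2 holds since a3 - a1 = 3.
  constraint 4 holds since a3 + a5 = 9.
The rest check out directly.

Satisfiable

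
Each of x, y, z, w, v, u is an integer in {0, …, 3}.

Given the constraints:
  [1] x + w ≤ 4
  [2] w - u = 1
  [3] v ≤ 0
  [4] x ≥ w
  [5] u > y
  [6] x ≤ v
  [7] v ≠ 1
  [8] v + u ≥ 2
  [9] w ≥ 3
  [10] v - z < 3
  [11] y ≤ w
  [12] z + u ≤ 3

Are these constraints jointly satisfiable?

Unsatisfiable

From constraints 4 and 9: x ≥ w and w ≥ 3, so x ≥ 3. From constraints 3 and 6: x ≤ v and v ≤ 0, so x ≤ 0. But 0 < 3, so no value of x works.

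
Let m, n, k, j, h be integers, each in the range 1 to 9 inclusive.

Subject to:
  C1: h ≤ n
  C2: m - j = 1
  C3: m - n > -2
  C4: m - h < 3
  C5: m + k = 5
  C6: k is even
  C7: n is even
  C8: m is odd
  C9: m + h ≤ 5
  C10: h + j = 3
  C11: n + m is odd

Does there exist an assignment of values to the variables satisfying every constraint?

Setting (m, n, k, j, h) = (3, 2, 2, 2, 1) satisfies everything: constraint 2: m - j = 1; constraint 3: m - n = 1; constraint 4: m - h = 2, and the others follow.

Satisfiable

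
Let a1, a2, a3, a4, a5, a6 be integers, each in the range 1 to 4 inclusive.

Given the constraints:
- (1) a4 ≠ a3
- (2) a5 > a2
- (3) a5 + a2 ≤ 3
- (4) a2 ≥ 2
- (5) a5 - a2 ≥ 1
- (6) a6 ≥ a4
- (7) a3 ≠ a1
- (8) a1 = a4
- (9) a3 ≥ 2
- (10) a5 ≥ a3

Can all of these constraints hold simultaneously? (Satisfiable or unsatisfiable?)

Unsatisfiable

From constraints 9 and 10: a5 ≥ a3 ≥ 2. From constraint 4: a2 ≥ 2. Hence a5 + a2 ≥ 4. But constraint 3 requires a5 + a2 ≤ 3, and 3 < 4. Contradiction.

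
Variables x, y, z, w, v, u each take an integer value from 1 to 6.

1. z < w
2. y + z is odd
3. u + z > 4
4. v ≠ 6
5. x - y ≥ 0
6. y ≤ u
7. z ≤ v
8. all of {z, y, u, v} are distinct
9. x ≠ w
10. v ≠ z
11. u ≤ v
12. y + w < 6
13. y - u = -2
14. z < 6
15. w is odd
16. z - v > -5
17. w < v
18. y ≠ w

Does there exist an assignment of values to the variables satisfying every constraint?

Satisfiable

Try x = 1, y = 1, z = 2, w = 3, v = 4, u = 3.
Check constraint 3: u + z = 5; constraint 5: x - y = 0; constraint 12: y + w = 4. The remaining constraints are straightforward to verify.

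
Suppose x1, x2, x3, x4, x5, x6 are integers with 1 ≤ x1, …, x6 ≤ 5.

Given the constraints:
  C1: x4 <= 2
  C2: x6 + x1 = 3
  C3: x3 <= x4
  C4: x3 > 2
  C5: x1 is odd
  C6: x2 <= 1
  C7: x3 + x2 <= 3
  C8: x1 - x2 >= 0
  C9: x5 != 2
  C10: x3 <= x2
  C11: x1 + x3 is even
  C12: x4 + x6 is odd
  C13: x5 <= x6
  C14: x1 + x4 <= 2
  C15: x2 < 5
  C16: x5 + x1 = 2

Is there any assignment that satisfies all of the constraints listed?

Unsatisfiable

From constraint 4: x3 ≥ 3. From constraints 6 and 10: x3 ≤ x2 and x2 ≤ 1, so x3 ≤ 1. But 1 < 3, so no value of x3 works.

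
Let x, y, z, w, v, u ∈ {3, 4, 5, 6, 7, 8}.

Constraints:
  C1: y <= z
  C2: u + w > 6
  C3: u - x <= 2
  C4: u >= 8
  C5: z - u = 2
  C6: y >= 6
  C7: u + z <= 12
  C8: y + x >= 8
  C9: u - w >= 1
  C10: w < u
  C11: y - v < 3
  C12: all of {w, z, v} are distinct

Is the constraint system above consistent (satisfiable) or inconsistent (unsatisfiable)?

From constraint 4: u ≥ 8. From constraints 1 and 6: z ≥ y ≥ 6. Hence u + z ≥ 14. But constraint 7 requires u + z ≤ 12, and 12 < 14. Contradiction.

Unsatisfiable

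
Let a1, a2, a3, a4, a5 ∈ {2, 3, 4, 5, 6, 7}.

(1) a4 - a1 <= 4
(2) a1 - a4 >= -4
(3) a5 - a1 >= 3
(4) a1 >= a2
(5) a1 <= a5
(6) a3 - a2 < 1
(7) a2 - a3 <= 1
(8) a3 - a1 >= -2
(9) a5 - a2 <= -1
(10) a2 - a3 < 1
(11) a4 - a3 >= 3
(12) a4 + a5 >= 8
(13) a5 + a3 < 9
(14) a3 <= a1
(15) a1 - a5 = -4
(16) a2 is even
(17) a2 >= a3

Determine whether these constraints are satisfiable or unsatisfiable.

Unsatisfiable

Constraints 2, 3, 7, 9, and 11 give a2 − a5 ≥ 1, a5 − a1 ≥ 3, a1 − a4 ≥ -4, a4 − a3 ≥ 3, a3 − a2 ≥ -1.
Adding all 5 inequalities: the left sides telescope to 0, and the right sides sum to 1 + 3 + (-4) + 3 + (-1) = 2. So 0 ≥ 2, which is false.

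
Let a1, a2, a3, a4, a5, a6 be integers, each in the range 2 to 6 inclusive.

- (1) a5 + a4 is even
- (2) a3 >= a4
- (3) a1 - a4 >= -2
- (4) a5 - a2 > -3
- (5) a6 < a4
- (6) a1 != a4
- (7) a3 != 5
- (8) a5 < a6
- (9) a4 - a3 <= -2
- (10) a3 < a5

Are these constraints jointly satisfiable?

Constraints 2, 5, 8, and 10 give a4 ≤ a3, a3 < a5, a5 < a6, a6 < a4. Chaining: a4 ≤ a3 < a5 < a6 < a4, which forces a4 < a4 — impossible.

Unsatisfiable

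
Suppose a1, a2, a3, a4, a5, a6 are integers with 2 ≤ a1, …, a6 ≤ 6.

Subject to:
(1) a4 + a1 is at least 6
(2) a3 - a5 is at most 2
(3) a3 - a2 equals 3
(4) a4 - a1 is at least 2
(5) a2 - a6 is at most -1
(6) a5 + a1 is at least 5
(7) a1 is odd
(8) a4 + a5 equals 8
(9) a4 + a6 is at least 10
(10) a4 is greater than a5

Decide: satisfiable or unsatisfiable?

Try a1 = 3, a2 = 2, a3 = 5, a4 = 5, a5 = 3, a6 = 6.
Check constraint 1: a4 + a1 = 8; constraint 2: a3 - a5 = 2; constraint 3: a3 - a2 = 3. The remaining constraints are straightforward to verify.

Satisfiable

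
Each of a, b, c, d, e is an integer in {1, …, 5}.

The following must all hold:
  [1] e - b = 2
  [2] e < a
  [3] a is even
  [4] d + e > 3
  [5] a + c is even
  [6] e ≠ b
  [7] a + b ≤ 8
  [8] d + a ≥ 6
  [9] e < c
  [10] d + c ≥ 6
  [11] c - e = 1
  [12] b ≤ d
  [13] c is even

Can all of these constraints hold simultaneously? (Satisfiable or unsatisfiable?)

Take a = 4, b = 1, c = 4, d = 2, e = 3. Then constraint 1: e - b = 2; constraint 4: d + e = 5, and every other listed constraint is also met.

Satisfiable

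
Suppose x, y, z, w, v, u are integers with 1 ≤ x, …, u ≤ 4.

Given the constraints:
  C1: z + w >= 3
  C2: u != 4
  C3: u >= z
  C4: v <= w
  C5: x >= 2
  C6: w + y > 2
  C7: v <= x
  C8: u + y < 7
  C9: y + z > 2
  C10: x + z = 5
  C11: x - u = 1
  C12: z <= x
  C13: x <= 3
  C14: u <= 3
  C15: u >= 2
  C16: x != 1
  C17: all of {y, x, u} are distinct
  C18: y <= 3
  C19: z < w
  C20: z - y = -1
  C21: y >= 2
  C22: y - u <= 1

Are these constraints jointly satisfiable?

Constraints 5, 13, 14, 15, 18, and 21 confine each of y, x, u to the 2 values {2, 3}.
Constraint 17 requires all 3 of them to be distinct, but only 2 values are available — impossible by the pigeonhole principle.

Unsatisfiable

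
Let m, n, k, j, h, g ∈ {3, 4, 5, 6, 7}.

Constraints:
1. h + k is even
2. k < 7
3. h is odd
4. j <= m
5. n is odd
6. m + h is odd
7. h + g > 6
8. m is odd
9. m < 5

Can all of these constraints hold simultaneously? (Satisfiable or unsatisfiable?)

Constraint 8 makes m odd and constraint 3 makes h odd, so m + h must be even. Constraint 6 says m + h is odd — contradiction.

Unsatisfiable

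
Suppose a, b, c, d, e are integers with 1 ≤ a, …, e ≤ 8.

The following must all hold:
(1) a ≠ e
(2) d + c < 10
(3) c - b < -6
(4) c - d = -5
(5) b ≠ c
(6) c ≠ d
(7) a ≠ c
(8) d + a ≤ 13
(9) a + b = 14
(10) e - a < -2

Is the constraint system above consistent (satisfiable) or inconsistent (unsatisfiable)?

One satisfying assignment is a = 6, b = 8, c = 1, d = 6, e = 1.
For the less obvious constraints — constraint 2: d + c = 7; constraint 3: c - b = -7; constraint 4: c - d = -5 — and the others hold by inspection.

Satisfiable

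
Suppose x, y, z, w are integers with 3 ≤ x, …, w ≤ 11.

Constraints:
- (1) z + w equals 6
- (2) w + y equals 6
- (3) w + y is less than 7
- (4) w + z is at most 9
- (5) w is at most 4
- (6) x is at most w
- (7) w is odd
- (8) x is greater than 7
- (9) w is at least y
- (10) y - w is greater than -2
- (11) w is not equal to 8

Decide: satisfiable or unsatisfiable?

Unsatisfiable

From constraint 8: x ≥ 8. From constraints 5 and 6: x ≤ w and w ≤ 4, so x ≤ 4. But 4 < 8, so no value of x works.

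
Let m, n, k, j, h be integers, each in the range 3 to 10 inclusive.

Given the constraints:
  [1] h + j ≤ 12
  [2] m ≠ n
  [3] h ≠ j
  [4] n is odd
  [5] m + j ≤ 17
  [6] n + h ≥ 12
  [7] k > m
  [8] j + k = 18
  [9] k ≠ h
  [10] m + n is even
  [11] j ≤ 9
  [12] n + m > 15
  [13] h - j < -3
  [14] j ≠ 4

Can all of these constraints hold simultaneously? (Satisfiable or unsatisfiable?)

Try m = 7, n = 9, k = 9, j = 9, h = 3.
Check constraint 1: h + j = 12; constraint 5: m + j = 16; constraint 6: n + h = 12. The remaining constraints are straightforward to verify.

Satisfiable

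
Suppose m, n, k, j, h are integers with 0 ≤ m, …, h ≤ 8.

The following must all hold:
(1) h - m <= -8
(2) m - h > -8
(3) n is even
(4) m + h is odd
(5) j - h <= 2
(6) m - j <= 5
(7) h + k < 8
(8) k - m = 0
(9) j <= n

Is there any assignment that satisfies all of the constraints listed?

Unsatisfiable

Constraints 1, 5, and 6 give h − j ≥ -2, j − m ≥ -5, m − h ≥ 8.
Adding all 3 inequalities: the left sides telescope to 0, and the right sides sum to (-2) + (-5) + 8 = 1. So 0 ≥ 1, which is false.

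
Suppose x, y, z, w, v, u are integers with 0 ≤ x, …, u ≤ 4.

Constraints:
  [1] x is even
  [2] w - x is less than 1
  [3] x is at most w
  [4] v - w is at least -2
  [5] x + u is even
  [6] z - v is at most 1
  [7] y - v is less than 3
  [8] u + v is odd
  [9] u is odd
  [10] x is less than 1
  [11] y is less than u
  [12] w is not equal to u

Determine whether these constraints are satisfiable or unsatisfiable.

Unsatisfiable

Constraint 1 makes x even and constraint 9 makes u odd, so x + u must be odd. Constraint 5 says x + u is even — contradiction.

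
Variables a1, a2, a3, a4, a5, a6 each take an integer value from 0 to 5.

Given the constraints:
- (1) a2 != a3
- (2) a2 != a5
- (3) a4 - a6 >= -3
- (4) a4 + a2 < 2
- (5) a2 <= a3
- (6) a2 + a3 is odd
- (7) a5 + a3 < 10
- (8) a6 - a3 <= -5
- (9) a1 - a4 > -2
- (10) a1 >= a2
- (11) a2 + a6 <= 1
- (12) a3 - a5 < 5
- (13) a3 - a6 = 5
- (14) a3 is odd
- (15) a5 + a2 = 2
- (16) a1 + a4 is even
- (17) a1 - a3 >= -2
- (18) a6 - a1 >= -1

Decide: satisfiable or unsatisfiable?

Constraints 8, 17, and 18 give a6 − a1 ≥ -1, a1 − a3 ≥ -2, a3 − a6 ≥ 5.
Adding all 3 inequalities: the left sides telescope to 0, and the right sides sum to (-1) + (-2) + 5 = 2. So 0 ≥ 2, which is false.

Unsatisfiable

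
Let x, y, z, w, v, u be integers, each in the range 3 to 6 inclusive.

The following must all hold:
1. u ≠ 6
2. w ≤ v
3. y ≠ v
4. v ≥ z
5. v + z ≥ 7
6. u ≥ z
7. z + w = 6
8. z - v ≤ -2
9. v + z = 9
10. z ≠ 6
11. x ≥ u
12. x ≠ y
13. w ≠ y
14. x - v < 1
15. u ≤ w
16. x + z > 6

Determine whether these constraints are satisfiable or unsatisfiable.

Satisfiable

One satisfying assignment is x = 6, y = 5, z = 3, w = 3, v = 6, u = 3.
For the less obvious constraints — constraint 5: v + z = 9; constraint 7: z + w = 6 — and the others hold by inspection.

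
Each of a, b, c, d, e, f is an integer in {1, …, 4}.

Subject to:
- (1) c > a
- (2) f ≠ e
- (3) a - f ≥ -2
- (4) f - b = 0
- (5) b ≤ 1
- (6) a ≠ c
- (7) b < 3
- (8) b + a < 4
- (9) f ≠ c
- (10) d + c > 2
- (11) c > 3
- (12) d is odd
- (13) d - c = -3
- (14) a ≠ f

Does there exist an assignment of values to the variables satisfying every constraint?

Satisfiable

Take a = 2, b = 1, c = 4, d = 1, e = 4, f = 1. Then constraint 3: a - f = 1; constraint 4: f - b = 0, and every other listed constraint is also met.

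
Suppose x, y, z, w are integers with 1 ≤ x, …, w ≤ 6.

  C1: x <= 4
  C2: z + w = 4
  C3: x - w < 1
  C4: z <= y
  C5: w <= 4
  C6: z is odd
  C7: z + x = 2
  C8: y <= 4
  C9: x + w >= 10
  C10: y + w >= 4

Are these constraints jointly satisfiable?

From constraint 1: x ≤ 4. From constraint 5: w ≤ 4. Hence x + w ≤ 8. But constraint 9 requires x + w ≥ 10, and 10 > 8. Contradiction.

Unsatisfiable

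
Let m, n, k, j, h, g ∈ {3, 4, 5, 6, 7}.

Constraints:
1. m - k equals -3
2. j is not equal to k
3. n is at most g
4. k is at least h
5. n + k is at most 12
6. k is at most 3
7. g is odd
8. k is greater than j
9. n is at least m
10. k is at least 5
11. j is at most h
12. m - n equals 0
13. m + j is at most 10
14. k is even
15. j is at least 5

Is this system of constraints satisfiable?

Unsatisfiable

From constraints 11 and 15: h ≥ j and j ≥ 5, so h ≥ 5. From constraints 4 and 6: h ≤ k and k ≤ 3, so h ≤ 3. But 3 < 5, so no value of h works.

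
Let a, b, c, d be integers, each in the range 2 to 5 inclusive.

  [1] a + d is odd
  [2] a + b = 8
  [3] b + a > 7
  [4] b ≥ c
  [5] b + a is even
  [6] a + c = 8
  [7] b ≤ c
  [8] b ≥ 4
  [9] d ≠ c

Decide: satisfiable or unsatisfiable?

Satisfiable

The assignment a = 3, b = 5, c = 5, d = 2 works:
  constraint 2 holds since a + b = 8.
  constraint 3 holds since b + a = 8.
  constraint 6 holds since a + c = 8.
The rest check out directly.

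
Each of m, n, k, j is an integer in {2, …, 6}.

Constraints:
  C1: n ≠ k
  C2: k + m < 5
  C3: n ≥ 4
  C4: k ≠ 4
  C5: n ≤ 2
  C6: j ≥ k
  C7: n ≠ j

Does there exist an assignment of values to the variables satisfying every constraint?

Unsatisfiable

From constraint 3: n ≥ 4. From constraint 5: n ≤ 2. But 2 < 4, so no value of n works.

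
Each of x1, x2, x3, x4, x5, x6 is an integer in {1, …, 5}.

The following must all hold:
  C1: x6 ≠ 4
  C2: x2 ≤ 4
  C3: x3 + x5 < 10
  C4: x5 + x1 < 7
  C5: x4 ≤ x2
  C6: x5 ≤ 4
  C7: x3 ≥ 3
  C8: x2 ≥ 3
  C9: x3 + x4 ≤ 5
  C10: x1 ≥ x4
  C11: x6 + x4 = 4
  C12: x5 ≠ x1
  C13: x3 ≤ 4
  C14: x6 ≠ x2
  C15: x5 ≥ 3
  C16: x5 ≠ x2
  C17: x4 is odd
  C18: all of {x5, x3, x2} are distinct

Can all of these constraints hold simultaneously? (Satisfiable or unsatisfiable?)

Unsatisfiable

Constraints 2, 6, 7, 8, 13, and 15 confine each of x5, x3, x2 to the 2 values {3, 4}.
Constraint 18 requires all 3 of them to be distinct, but only 2 values are available — impossible by the pigeonhole principle.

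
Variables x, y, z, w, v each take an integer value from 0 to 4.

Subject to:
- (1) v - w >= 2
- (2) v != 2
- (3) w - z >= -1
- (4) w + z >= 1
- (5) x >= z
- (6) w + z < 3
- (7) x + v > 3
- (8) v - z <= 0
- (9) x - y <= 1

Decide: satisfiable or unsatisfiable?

Unsatisfiable

Constraints 1, 3, and 8 give w − z ≥ -1, z − v ≥ 0, v − w ≥ 2.
Adding all 3 inequalities: the left sides telescope to 0, and the right sides sum to (-1) + 0 + 2 = 1. So 0 ≥ 1, which is false.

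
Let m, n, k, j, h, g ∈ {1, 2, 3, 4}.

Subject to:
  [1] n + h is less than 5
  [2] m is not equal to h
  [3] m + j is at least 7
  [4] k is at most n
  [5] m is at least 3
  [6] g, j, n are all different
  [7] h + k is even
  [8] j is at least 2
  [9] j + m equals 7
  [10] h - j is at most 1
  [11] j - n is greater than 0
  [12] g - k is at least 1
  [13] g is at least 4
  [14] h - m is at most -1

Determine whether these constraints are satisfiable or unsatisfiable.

One satisfying assignment is m = 4, n = 2, k = 1, j = 3, h = 1, g = 4.
For the less obvious constraints — constraint 1: n + h = 3; constraint 3: m + j = 7 — and the others hold by inspection.

Satisfiable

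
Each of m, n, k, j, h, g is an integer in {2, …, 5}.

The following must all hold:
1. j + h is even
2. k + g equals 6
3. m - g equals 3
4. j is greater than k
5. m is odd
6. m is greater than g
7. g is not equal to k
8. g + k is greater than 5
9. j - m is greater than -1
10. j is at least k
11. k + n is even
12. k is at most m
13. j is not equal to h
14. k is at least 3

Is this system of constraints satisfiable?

Satisfiable

The assignment m = 5, n = 4, k = 4, j = 5, h = 3, g = 2 works:
  constraint 2 holds since k + g = 6.
  constraint 3 holds since m - g = 3.
  constraint 8 holds since g + k = 6.
The rest check out directly.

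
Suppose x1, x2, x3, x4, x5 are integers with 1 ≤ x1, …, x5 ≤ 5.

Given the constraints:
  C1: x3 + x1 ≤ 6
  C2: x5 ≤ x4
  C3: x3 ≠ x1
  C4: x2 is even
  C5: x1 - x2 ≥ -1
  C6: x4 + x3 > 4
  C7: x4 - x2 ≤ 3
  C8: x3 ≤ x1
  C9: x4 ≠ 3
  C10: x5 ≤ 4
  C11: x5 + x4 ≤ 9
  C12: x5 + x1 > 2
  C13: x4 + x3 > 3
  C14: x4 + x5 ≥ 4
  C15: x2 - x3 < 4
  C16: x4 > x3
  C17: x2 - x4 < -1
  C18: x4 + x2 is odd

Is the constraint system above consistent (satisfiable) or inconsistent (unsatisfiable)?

Satisfiable

One satisfying assignment is x1 = 3, x2 = 2, x3 = 1, x4 = 5, x5 = 2.
For the less obvious constraints — constraint 1: x3 + x1 = 4; constraint 5: x1 - x2 = 1 — and the others hold by inspection.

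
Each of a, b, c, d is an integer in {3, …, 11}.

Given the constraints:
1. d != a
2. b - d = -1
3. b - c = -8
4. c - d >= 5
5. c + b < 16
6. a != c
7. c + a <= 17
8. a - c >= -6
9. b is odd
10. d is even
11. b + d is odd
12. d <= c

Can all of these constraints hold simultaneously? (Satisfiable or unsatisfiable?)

One satisfying assignment is a = 5, b = 3, c = 11, d = 4.
For the less obvious constraints — constraint 2: b - d = -1; constraint 3: b - c = -8; constraint 4: c - d = 7 — and the others hold by inspection.

Satisfiable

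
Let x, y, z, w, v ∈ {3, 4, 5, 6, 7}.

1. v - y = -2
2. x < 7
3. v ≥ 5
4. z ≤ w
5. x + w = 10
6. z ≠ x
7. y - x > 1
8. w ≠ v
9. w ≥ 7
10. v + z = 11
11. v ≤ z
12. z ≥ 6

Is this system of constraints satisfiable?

Satisfiable

Try x = 3, y = 7, z = 6, w = 7, v = 5.
Check constraint 1: v - y = -2; constraint 5: x + w = 10; constraint 7: y - x = 4. The remaining constraints are straightforward to verify.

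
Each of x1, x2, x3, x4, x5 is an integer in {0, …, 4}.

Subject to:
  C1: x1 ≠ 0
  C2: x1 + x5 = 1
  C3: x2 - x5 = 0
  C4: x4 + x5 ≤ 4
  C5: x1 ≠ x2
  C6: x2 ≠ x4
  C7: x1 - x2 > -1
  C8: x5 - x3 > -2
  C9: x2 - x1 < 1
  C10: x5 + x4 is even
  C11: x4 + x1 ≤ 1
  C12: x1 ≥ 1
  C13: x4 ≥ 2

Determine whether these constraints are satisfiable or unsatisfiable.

From constraint 13: x4 ≥ 2. From constraint 12: x1 ≥ 1. Hence x4 + x1 ≥ 3. But constraint 11 requires x4 + x1 ≤ 1, and 1 < 3. Contradiction.

Unsatisfiable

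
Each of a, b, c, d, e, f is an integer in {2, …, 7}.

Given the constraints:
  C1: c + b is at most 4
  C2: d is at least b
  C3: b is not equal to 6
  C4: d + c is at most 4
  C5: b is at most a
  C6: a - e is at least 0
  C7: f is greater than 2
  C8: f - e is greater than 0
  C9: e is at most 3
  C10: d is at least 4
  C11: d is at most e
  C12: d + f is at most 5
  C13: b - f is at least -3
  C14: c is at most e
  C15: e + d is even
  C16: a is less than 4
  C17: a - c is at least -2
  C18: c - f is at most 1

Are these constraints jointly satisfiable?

Unsatisfiable

From constraints 10 and 11: e ≥ d and d ≥ 4, so e ≥ 4. From constraint 9: e ≤ 3. But 3 < 4, so no value of e works.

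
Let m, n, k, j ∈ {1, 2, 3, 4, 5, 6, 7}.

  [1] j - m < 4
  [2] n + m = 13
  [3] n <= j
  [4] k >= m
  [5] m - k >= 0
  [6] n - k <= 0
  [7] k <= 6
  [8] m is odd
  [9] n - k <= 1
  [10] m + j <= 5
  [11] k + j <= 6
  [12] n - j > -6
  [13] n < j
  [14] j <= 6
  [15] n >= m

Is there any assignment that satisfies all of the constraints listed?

Unsatisfiable

From constraints 3 and 14: n ≤ j ≤ 6. From constraints 4 and 7: m ≤ k ≤ 6. Hence n + m ≤ 12. But constraint 2 requires n + m = 13, and 13 > 12. Contradiction.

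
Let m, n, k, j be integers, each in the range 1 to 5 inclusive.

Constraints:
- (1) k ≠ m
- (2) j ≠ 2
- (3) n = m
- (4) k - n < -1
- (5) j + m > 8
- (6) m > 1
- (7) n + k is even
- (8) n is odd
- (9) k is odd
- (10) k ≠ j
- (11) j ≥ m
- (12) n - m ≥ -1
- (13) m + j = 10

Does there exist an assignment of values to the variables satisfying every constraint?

Satisfiable

Setting (m, n, k, j) = (5, 5, 1, 5) satisfies everything: constraint 4: k - n = -4; constraint 5: j + m = 10; constraint 12: n - m = 0, and the others follow.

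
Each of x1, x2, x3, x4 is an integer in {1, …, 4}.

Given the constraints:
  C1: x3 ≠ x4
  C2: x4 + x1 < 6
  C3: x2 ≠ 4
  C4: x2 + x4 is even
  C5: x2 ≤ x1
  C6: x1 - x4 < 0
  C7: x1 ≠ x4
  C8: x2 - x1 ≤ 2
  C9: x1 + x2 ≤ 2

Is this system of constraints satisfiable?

One satisfying assignment is x1 = 1, x2 = 1, x3 = 1, x4 = 3.
For the less obvious constraints — constraint 2: x4 + x1 = 4; constraint 6: x1 - x4 = -2 — and the others hold by inspection.

Satisfiable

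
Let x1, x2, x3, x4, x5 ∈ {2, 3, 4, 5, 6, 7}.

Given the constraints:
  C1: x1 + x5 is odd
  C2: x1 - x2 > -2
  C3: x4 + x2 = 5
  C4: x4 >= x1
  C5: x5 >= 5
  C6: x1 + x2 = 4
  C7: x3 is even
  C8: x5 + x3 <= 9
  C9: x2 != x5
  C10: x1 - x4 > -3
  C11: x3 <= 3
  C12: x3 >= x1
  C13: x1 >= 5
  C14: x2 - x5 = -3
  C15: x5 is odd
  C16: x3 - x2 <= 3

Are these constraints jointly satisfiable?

From constraint 5: x5 ≥ 5. From constraints 12 and 13: x3 ≥ x1 ≥ 5. Hence x5 + x3 ≥ 10. But constraint 8 requires x5 + x3 ≤ 9, and 9 < 10. Contradiction.

Unsatisfiable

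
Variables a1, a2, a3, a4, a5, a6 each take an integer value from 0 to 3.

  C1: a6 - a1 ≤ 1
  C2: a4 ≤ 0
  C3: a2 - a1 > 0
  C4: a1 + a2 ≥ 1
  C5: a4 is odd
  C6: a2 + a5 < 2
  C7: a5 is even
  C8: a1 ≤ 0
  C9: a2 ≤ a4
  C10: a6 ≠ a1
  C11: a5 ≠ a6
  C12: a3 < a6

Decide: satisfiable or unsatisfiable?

From constraint 8: a1 ≤ 0. From constraints 2 and 9: a2 ≤ a4 ≤ 0. Hence a1 + a2 ≤ 0. But constraint 4 requires a1 + a2 ≥ 1, and 1 > 0. Contradiction.

Unsatisfiable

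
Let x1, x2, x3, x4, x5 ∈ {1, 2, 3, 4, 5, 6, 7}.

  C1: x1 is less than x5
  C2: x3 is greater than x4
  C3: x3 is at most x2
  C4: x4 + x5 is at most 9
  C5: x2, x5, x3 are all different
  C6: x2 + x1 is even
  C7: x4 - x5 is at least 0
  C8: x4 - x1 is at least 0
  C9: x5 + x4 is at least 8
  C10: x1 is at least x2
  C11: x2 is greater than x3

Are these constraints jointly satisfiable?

Constraints 1, 2, 7, 10, and 11 give x1 < x5, x5 ≤ x4, x4 < x3, x3 < x2, x2 ≤ x1. Chaining: x1 < x5 ≤ x4 < x3 < x2 ≤ x1, which forces x1 < x1 — impossible.

Unsatisfiable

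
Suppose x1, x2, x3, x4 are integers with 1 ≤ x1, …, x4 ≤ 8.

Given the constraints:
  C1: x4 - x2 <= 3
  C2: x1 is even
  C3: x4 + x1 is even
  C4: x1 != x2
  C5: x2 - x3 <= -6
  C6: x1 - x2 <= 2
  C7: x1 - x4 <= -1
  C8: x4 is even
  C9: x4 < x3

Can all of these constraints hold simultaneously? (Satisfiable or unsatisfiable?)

Satisfiable

Try x1 = 2, x2 = 1, x3 = 8, x4 = 4.
Check constraint 1: x4 - x2 = 3; constraint 5: x2 - x3 = -7. The remaining constraints are straightforward to verify.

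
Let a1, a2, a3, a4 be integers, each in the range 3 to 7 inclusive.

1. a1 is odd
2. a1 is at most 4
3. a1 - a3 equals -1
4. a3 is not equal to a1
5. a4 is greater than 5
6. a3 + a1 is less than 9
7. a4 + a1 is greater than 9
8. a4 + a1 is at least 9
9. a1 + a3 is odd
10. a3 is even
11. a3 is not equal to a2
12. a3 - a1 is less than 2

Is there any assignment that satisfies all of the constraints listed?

The assignment a1 = 3, a2 = 7, a3 = 4, a4 = 7 works:
  constraint 3 holds since a1 - a3 = -1.
  constraint 6 holds since a3 + a1 = 7.
The rest check out directly.

Satisfiable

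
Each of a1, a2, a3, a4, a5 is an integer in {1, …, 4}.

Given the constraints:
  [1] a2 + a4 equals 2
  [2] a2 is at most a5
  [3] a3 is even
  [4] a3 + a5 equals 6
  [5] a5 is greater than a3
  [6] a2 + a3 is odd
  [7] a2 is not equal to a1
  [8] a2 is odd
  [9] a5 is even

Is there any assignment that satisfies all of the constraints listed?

Take a1 = 3, a2 = 1, a3 = 2, a4 = 1, a5 = 4. Then constraint 1: a2 + a4 = 2; constraint 4: a3 + a5 = 6, and every other listed constraint is also met.

Satisfiable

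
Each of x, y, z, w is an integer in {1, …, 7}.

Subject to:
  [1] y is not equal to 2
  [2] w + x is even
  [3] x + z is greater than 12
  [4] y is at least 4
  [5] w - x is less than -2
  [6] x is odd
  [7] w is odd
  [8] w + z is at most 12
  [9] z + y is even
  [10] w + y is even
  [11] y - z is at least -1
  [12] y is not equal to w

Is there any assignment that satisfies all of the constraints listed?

One satisfying assignment is x = 7, y = 7, z = 7, w = 3.
For the less obvious constraints — constraint 3: x + z = 14; constraint 5: w - x = -4 — and the others hold by inspection.

Satisfiable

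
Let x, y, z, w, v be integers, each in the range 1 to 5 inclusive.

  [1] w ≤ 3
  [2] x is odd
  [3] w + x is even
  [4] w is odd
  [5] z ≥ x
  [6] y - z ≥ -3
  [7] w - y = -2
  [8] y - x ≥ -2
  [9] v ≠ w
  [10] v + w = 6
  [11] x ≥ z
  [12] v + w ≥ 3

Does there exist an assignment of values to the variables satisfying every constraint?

The assignment x = 3, y = 3, z = 3, w = 1, v = 5 works:
  constraint 6 holds since y - z = 0.
  constraint 7 holds since w - y = -2.
  constraint 8 holds since y - x = 0.
The rest check out directly.

Satisfiable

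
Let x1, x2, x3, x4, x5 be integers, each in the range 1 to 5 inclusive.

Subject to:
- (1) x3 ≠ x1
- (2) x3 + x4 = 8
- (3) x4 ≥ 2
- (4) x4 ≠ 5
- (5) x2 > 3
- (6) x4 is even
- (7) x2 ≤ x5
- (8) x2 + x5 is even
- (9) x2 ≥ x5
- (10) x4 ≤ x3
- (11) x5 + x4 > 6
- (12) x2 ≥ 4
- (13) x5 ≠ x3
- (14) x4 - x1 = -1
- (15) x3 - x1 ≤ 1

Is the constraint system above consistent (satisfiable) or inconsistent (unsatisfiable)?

Satisfiable

The assignment x1 = 5, x2 = 5, x3 = 4, x4 = 4, x5 = 5 works:
  constraint 2 holds since x3 + x4 = 8.
  constraint 11 holds since x5 + x4 = 9.
The rest check out directly.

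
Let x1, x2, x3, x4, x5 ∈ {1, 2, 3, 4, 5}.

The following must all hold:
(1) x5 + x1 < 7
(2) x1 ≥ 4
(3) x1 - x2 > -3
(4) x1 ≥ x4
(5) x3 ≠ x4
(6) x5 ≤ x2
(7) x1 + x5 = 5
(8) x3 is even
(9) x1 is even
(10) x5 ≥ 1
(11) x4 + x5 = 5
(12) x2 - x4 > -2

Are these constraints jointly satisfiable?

Satisfiable

One satisfying assignment is x1 = 4, x2 = 4, x3 = 2, x4 = 4, x5 = 1.
For the less obvious constraints — constraint 1: x5 + x1 = 5; constraint 3: x1 - x2 = 0 — and the others hold by inspection.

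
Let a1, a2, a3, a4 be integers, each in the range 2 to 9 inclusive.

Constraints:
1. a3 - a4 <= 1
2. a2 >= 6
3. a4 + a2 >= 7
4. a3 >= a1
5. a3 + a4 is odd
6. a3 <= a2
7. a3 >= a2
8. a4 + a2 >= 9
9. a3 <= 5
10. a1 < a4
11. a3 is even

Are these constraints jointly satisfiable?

Unsatisfiable

From constraint 2: a2 ≥ 6. From constraints 7 and 9: a2 ≤ a3 and a3 ≤ 5, so a2 ≤ 5. But 5 < 6, so no value of a2 works.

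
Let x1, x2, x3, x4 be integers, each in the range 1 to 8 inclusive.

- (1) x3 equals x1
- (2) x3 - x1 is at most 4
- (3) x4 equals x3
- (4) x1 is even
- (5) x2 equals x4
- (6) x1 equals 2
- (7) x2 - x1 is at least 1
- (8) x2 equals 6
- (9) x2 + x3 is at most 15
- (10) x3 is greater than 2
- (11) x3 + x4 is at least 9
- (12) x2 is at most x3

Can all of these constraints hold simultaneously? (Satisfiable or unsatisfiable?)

Constraint 8 fixes x2 = 6 and constraint 6 fixes x1 = 2. Constraints 1, 3, and 5 give x2 = x4 = x3 = x1, so x2 = x1. But 6 ≠ 2 — contradiction.

Unsatisfiable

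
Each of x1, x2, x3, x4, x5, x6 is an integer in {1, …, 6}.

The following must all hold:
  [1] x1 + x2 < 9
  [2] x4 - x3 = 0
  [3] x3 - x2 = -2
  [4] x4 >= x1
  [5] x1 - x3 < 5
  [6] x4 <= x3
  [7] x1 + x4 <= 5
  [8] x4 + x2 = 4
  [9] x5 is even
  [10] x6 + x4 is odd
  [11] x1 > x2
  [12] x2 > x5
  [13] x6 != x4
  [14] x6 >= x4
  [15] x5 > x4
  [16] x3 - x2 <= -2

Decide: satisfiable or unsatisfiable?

Constraints 4, 11, 12, and 15 give x4 < x5, x5 < x2, x2 < x1, x1 ≤ x4. Chaining: x4 < x5 < x2 < x1 ≤ x4, which forces x4 < x4 — impossible.

Unsatisfiable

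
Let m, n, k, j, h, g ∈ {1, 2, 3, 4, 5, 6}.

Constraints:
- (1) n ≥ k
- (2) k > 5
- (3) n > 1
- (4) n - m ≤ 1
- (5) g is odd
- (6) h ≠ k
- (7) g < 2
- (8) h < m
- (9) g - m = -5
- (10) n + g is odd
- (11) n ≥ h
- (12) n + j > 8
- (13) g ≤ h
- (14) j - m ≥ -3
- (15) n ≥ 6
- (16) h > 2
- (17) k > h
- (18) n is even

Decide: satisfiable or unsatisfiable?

Take m = 6, n = 6, k = 6, j = 3, h = 4, g = 1. Then constraint 4: n - m = 0; constraint 9: g - m = -5; constraint 12: n + j = 9, and every other listed constraint is also met.

Satisfiable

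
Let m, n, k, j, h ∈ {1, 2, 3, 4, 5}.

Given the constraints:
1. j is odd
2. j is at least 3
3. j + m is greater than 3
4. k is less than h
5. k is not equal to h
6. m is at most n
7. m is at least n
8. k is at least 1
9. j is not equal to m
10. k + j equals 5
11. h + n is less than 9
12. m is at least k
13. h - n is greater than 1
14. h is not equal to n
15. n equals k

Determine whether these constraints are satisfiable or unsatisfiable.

The assignment m = 2, n = 2, k = 2, j = 3, h = 4 works:
  constraint 3 holds since j + m = 5.
  constraint 10 holds since k + j = 5.
The rest check out directly.

Satisfiable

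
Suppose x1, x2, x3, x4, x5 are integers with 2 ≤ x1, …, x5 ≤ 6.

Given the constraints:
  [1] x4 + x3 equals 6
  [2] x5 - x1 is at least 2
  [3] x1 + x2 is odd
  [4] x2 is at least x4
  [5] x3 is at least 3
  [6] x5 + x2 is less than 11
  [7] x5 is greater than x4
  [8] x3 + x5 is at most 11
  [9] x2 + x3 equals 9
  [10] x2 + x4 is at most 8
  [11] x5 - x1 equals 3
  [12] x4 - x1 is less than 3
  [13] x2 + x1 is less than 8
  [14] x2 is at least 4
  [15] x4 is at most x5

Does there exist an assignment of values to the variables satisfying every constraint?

Satisfiable

Setting (x1, x2, x3, x4, x5) = (2, 5, 4, 2, 5) satisfies everything: constraint 1: x4 + x3 = 6; constraint 2: x5 - x1 = 3, and the others follow.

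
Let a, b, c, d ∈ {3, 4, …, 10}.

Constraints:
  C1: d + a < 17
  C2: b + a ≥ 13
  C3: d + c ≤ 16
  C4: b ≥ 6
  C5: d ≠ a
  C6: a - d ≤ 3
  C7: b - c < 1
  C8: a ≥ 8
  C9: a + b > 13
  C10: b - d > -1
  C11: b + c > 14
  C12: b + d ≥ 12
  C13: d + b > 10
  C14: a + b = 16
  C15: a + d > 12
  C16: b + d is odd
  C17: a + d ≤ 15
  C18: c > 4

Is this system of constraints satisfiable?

Satisfiable

The assignment a = 9, b = 7, c = 9, d = 6 works:
  constraint 1 holds since d + a = 15.
  constraint 2 holds since b + a = 16.
  constraint 3 holds since d + c = 15.
The rest check out directly.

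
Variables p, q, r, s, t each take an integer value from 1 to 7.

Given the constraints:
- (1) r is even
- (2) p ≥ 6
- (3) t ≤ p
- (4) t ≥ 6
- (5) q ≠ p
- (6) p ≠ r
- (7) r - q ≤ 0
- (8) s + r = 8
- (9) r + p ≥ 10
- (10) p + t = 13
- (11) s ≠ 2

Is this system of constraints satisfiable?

Satisfiable

Try p = 7, q = 4, r = 4, s = 4, t = 6.
Check constraint 7: r - q = 0; constraint 8: s + r = 8. The remaining constraints are straightforward to verify.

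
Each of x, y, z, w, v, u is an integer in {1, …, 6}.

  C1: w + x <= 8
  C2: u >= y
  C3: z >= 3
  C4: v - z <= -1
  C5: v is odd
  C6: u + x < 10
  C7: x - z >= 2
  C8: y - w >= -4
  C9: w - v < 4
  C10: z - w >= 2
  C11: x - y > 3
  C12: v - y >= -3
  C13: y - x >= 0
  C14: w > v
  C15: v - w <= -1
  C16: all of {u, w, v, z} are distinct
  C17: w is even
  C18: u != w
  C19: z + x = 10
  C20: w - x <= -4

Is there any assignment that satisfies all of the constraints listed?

Unsatisfiable

Constraints 7, 10, 12, 13, and 15 give z − w ≥ 2, w − v ≥ 1, v − y ≥ -3, y − x ≥ 0, x − z ≥ 2.
Adding all 5 inequalities: the left sides telescope to 0, and the right sides sum to 2 + 1 + (-3) + 0 + 2 = 2. So 0 ≥ 2, which is false.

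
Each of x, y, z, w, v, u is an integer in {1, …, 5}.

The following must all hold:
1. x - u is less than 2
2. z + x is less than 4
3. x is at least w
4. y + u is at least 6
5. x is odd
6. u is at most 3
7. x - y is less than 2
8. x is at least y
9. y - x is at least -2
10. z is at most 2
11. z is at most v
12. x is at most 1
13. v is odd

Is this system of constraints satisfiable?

From constraints 8 and 12: y ≤ x ≤ 1. From constraint 6: u ≤ 3. Hence y + u ≤ 4. But constraint 4 requires y + u ≥ 6, and 6 > 4. Contradiction.

Unsatisfiable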